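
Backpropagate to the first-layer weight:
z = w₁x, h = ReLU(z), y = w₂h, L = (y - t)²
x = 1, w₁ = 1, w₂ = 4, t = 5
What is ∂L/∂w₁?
∂L/∂w₁ = -8

Forward pass:
z = w₁x = 1×1 = 1
h = ReLU(1) = 1
y = w₂h = 4×1 = 4

Backward pass:
∂L/∂y = 2(y - t) = 2(4 - 5) = -2
∂y/∂h = w₂ = 4
∂h/∂z = 1 (ReLU derivative)
∂z/∂w₁ = x = 1

∂L/∂w₁ = -2 × 4 × 1 × 1 = -8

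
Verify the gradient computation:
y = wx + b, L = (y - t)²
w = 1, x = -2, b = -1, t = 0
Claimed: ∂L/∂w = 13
Incorrect

y = (1)(-2) + -1 = -3
∂L/∂y = 2(y - t) = 2(-3 - 0) = -6
∂y/∂w = x = -2
∂L/∂w = -6 × -2 = 12

Claimed value: 13
Incorrect: The correct gradient is 12.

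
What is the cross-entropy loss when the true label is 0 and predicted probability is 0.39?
L = 0.4943

L = -0·log(0.39) - 1·log(0.61) = -log(0.61) = 0.4943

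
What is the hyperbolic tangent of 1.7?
0.9354

tanh(1.7) = (e^(1.7) - e^(-1.7))/(e^(1.7) + e^(-1.7)) = 0.9354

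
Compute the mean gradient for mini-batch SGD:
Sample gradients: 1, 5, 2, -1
Average gradient = 1.75

Average = (1/4)(1 + 5 + 2 + -1) = 7/4 = 1.75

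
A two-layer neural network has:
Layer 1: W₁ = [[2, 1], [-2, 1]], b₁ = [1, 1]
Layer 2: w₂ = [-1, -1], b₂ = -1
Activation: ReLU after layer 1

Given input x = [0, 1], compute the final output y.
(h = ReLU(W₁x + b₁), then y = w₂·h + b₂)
y = -5

Layer 1 pre-activation: z₁ = [2, 2]
After ReLU: h = [2, 2]
Layer 2 output: y = -1×2 + -1×2 + -1 = -5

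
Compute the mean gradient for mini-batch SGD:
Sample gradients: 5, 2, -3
Average gradient = 1.333

Average = (1/3)(5 + 2 + -3) = 4/3 = 1.333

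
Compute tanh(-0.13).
-0.1293

tanh(-0.13) = (e^(-0.13) - e^(0.13))/(e^(-0.13) + e^(0.13)) = -0.1293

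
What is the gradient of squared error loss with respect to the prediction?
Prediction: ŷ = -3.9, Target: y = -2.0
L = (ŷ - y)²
∂L/∂ŷ = -3.8

∂L/∂ŷ = 2(ŷ - y) = 2(-3.9 - -2.0) = 2(-1.9) = -3.8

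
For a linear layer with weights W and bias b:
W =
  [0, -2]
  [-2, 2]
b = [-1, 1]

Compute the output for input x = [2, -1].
y = [1, -5]

Wx = [0×2 + -2×-1, -2×2 + 2×-1]
   = [2, -6]
y = Wx + b = [2 + -1, -6 + 1] = [1, -5]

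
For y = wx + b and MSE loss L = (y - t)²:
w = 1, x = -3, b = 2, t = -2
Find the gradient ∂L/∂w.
∂L/∂w = -6

y = wx + b = (1)(-3) + 2 = -1
∂L/∂y = 2(y - t) = 2(-1 - -2) = 2
∂y/∂w = x = -3
∂L/∂w = ∂L/∂y · ∂y/∂w = 2 × -3 = -6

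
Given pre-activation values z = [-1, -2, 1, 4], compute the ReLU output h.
h = [0, 0, 1, 4]

ReLU applied element-wise: max(0,-1)=0, max(0,-2)=0, max(0,1)=1, max(0,4)=4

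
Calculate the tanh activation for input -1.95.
-0.9603

tanh(-1.95) = (e^(-1.95) - e^(1.95))/(e^(-1.95) + e^(1.95)) = -0.9603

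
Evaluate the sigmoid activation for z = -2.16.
0.1034

sigmoid(-2.16) = 1/(1 + e^(2.16)) = 1/(1 + 8.671) = 0.1034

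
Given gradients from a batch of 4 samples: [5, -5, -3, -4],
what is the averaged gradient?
Average gradient = -1.75

Average = (1/4)(5 + -5 + -3 + -4) = -7/4 = -1.75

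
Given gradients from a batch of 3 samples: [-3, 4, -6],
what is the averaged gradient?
Average gradient = -1.667

Average = (1/3)(-3 + 4 + -6) = -5/3 = -1.667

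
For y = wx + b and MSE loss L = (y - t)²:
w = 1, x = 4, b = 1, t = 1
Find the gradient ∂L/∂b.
∂L/∂b = 8

y = wx + b = (1)(4) + 1 = 5
∂L/∂y = 2(y - t) = 2(5 - 1) = 8
∂y/∂b = 1
∂L/∂b = ∂L/∂y · ∂y/∂b = 8 × 1 = 8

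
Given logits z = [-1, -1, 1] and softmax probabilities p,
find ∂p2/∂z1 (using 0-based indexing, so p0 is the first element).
∂p2/∂z1 = -0.08382

p = softmax(z) = [0.1065, 0.1065, 0.787]
p2 = 0.787, p1 = 0.1065

∂p2/∂z1 = -p2 × p1 = -0.787 × 0.1065 = -0.08382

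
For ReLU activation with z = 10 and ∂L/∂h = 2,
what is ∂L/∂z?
∂L/∂z = 2

h = ReLU(10) = 10
Since z > 0: ∂h/∂z = 1
∂L/∂z = ∂L/∂h · ∂h/∂z = 2 × 1 = 2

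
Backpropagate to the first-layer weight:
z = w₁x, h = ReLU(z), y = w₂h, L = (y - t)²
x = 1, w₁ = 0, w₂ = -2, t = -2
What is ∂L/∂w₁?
∂L/∂w₁ = 0

Forward pass:
z = w₁x = 0×1 = 0
h = ReLU(0) = 0
y = w₂h = -2×0 = 0

Backward pass:
∂L/∂y = 2(y - t) = 2(0 - -2) = 4
∂y/∂h = w₂ = -2
∂h/∂z = 0 (ReLU derivative)
∂z/∂w₁ = x = 1

∂L/∂w₁ = 4 × -2 × 0 × 1 = 0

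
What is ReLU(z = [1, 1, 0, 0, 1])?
h = [1, 1, 0, 0, 1]

ReLU applied element-wise: max(0,1)=1, max(0,1)=1, max(0,0)=0, max(0,0)=0, max(0,1)=1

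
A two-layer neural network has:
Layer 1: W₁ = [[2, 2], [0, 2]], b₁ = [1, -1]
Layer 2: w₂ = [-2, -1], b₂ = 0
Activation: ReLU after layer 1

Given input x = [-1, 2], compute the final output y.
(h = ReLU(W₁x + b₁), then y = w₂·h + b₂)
y = -9

Layer 1 pre-activation: z₁ = [3, 3]
After ReLU: h = [3, 3]
Layer 2 output: y = -2×3 + -1×3 + 0 = -9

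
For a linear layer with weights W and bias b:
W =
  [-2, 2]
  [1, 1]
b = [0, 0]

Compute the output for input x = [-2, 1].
y = [6, -1]

Wx = [-2×-2 + 2×1, 1×-2 + 1×1]
   = [6, -1]
y = Wx + b = [6 + 0, -1 + 0] = [6, -1]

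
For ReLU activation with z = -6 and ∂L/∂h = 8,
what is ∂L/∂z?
∂L/∂z = 0

h = ReLU(-6) = 0
Since z < 0: ∂h/∂z = 0
∂L/∂z = ∂L/∂h · ∂h/∂z = 8 × 0 = 0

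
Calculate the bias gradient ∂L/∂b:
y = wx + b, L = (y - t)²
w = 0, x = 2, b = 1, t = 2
∂L/∂b = -2

y = wx + b = (0)(2) + 1 = 1
∂L/∂y = 2(y - t) = 2(1 - 2) = -2
∂y/∂b = 1
∂L/∂b = ∂L/∂y · ∂y/∂b = -2 × 1 = -2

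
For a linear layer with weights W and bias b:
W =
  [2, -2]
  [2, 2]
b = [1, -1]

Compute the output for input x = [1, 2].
y = [-1, 5]

Wx = [2×1 + -2×2, 2×1 + 2×2]
   = [-2, 6]
y = Wx + b = [-2 + 1, 6 + -1] = [-1, 5]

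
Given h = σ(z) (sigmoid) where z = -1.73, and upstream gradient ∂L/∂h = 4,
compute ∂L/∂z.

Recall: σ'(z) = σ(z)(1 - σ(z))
∂L/∂z = 0.5116

σ(-1.73) = 0.1506
σ'(-1.73) = σ(-1.73)(1 - σ(-1.73)) = 0.1506 × 0.8494 = 0.1279
∂L/∂z = ∂L/∂h · σ'(z) = 4 × 0.1279 = 0.5116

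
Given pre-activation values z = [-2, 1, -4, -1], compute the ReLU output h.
h = [0, 1, 0, 0]

ReLU applied element-wise: max(0,-2)=0, max(0,1)=1, max(0,-4)=0, max(0,-1)=0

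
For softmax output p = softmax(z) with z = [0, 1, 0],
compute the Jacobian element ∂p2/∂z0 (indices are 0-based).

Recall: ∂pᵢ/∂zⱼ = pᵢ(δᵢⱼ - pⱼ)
∂p2/∂z0 = -0.04492

p = softmax(z) = [0.2119, 0.5761, 0.2119]
p2 = 0.2119, p0 = 0.2119

∂p2/∂z0 = -p2 × p0 = -0.2119 × 0.2119 = -0.04492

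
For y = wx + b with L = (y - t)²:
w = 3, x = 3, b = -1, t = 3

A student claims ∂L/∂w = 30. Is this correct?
Correct

y = (3)(3) + -1 = 8
∂L/∂y = 2(y - t) = 2(8 - 3) = 10
∂y/∂w = x = 3
∂L/∂w = 10 × 3 = 30

Claimed value: 30
Correct: The correct gradient is 30.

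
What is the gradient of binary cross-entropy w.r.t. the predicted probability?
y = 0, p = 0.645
∂L/∂p = 2.817

∂L/∂p = -y/p + (1-y)/(1-p) = 0 + 1/0.355 = 2.817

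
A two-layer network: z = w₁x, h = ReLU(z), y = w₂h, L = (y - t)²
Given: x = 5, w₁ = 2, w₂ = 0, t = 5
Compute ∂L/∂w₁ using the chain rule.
∂L/∂w₁ = 0

Forward pass:
z = w₁x = 2×5 = 10
h = ReLU(10) = 10
y = w₂h = 0×10 = 0

Backward pass:
∂L/∂y = 2(y - t) = 2(0 - 5) = -10
∂y/∂h = w₂ = 0
∂h/∂z = 1 (ReLU derivative)
∂z/∂w₁ = x = 5

∂L/∂w₁ = -10 × 0 × 1 × 5 = 0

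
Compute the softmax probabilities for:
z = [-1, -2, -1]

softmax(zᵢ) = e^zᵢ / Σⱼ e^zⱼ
p = [0.4223, 0.1554, 0.4223]

exp(z) = [0.3679, 0.1353, 0.3679]
Sum = 0.8711
p = [0.4223, 0.1554, 0.4223]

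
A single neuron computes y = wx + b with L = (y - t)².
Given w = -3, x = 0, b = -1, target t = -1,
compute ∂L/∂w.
∂L/∂w = 0

y = wx + b = (-3)(0) + -1 = -1
∂L/∂y = 2(y - t) = 2(-1 - -1) = 0
∂y/∂w = x = 0
∂L/∂w = ∂L/∂y · ∂y/∂w = 0 × 0 = 0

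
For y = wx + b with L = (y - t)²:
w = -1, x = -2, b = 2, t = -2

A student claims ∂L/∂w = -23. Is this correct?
Incorrect

y = (-1)(-2) + 2 = 4
∂L/∂y = 2(y - t) = 2(4 - -2) = 12
∂y/∂w = x = -2
∂L/∂w = 12 × -2 = -24

Claimed value: -23
Incorrect: The correct gradient is -24.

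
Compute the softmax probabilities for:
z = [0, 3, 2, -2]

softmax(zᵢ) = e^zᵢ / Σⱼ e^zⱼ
p = [0.035, 0.702, 0.2583, 0.0047]

exp(z) = [1, 20.09, 7.389, 0.1353]
Sum = 28.61
p = [0.035, 0.702, 0.2583, 0.0047]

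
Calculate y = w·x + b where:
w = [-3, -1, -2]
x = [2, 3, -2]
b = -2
y = -7

y = (-3)(2) + (-1)(3) + (-2)(-2) + -2 = -7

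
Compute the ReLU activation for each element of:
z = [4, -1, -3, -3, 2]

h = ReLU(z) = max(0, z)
h = [4, 0, 0, 0, 2]

ReLU applied element-wise: max(0,4)=4, max(0,-1)=0, max(0,-3)=0, max(0,-3)=0, max(0,2)=2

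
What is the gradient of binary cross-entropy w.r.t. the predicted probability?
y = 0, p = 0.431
∂L/∂p = 1.757

∂L/∂p = -y/p + (1-y)/(1-p) = 0 + 1/0.569 = 1.757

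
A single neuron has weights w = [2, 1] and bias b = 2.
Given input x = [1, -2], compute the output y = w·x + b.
y = 2

y = (2)(1) + (1)(-2) + 2 = 2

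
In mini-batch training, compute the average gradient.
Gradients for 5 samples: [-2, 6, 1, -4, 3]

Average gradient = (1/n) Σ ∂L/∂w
Average gradient = 0.8

Average = (1/5)(-2 + 6 + 1 + -4 + 3) = 4/5 = 0.8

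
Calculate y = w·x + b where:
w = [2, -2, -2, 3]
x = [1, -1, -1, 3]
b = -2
y = 13

y = (2)(1) + (-2)(-1) + (-2)(-1) + (3)(3) + -2 = 13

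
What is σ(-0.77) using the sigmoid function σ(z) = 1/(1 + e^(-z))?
0.3165

sigmoid(-0.77) = 1/(1 + e^(0.77)) = 1/(1 + 2.16) = 0.3165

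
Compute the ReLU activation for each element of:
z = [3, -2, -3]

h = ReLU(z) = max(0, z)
h = [3, 0, 0]

ReLU applied element-wise: max(0,3)=3, max(0,-2)=0, max(0,-3)=0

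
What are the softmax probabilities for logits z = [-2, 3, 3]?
p = [0.0034, 0.4983, 0.4983]

exp(z) = [0.1353, 20.09, 20.09]
Sum = 40.31
p = [0.0034, 0.4983, 0.4983]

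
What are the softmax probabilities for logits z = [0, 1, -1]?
p = [0.2447, 0.6652, 0.09]

exp(z) = [1, 2.718, 0.3679]
Sum = 4.086
p = [0.2447, 0.6652, 0.09]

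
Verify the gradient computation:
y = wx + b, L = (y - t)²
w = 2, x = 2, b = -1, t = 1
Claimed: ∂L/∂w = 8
Correct

y = (2)(2) + -1 = 3
∂L/∂y = 2(y - t) = 2(3 - 1) = 4
∂y/∂w = x = 2
∂L/∂w = 4 × 2 = 8

Claimed value: 8
Correct: The correct gradient is 8.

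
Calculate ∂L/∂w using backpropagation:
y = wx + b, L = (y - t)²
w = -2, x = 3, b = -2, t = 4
∂L/∂w = -72

y = wx + b = (-2)(3) + -2 = -8
∂L/∂y = 2(y - t) = 2(-8 - 4) = -24
∂y/∂w = x = 3
∂L/∂w = ∂L/∂y · ∂y/∂w = -24 × 3 = -72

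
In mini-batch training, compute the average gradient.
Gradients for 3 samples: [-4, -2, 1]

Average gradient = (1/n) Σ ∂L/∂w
Average gradient = -1.667

Average = (1/3)(-4 + -2 + 1) = -5/3 = -1.667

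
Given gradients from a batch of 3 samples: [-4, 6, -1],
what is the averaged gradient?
Average gradient = 0.3333

Average = (1/3)(-4 + 6 + -1) = 1/3 = 0.3333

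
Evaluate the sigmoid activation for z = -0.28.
0.4305

sigmoid(-0.28) = 1/(1 + e^(0.28)) = 1/(1 + 1.323) = 0.4305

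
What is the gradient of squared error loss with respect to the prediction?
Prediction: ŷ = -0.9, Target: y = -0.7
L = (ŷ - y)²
∂L/∂ŷ = -0.4

∂L/∂ŷ = 2(ŷ - y) = 2(-0.9 - -0.7) = 2(-0.2) = -0.4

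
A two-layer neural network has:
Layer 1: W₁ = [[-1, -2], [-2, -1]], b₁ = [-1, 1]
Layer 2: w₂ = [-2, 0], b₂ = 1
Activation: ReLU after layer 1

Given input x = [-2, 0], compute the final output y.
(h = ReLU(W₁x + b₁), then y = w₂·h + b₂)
y = -1

Layer 1 pre-activation: z₁ = [1, 5]
After ReLU: h = [1, 5]
Layer 2 output: y = -2×1 + 0×5 + 1 = -1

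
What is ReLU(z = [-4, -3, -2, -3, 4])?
h = [0, 0, 0, 0, 4]

ReLU applied element-wise: max(0,-4)=0, max(0,-3)=0, max(0,-2)=0, max(0,-3)=0, max(0,4)=4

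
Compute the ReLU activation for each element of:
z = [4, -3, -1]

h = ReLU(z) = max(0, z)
h = [4, 0, 0]

ReLU applied element-wise: max(0,4)=4, max(0,-3)=0, max(0,-1)=0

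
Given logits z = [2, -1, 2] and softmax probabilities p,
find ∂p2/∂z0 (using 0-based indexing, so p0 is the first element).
∂p2/∂z0 = -0.238

p = softmax(z) = [0.4879, 0.02429, 0.4879]
p2 = 0.4879, p0 = 0.4879

∂p2/∂z0 = -p2 × p0 = -0.4879 × 0.4879 = -0.238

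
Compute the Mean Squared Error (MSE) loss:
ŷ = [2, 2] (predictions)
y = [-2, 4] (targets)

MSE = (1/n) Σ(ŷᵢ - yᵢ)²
MSE = 10

MSE = (1/2)((2--2)² + (2-4)²) = (1/2)(16 + 4) = 10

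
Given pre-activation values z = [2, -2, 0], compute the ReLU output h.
h = [2, 0, 0]

ReLU applied element-wise: max(0,2)=2, max(0,-2)=0, max(0,0)=0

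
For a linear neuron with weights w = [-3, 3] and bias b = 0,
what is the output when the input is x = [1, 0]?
y = -3

y = (-3)(1) + (3)(0) + 0 = -3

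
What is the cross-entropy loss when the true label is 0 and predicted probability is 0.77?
L = 1.47

L = -0·log(0.77) - 1·log(0.23) = -log(0.23) = 1.47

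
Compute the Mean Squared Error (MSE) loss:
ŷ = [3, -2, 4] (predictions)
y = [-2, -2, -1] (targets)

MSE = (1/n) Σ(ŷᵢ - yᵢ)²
MSE = 16.67

MSE = (1/3)((3--2)² + (-2--2)² + (4--1)²) = (1/3)(25 + 0 + 25) = 16.67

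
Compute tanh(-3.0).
-0.9951

tanh(-3.0) = (e^(-3.0) - e^(3.0))/(e^(-3.0) + e^(3.0)) = -0.9951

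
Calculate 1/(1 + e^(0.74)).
0.323

sigmoid(-0.74) = 1/(1 + e^(0.74)) = 1/(1 + 2.096) = 0.323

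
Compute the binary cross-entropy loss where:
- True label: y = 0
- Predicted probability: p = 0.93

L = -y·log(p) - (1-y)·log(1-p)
L = 2.659

L = -0·log(0.93) - 1·log(0.07) = -log(0.07) = 2.659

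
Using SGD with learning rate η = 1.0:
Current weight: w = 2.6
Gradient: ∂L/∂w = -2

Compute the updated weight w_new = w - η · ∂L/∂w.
w_new = 4.6

w_new = w - η·∂L/∂w = 2.6 - 1.0×(-2) = 2.6 - (-2) = 4.6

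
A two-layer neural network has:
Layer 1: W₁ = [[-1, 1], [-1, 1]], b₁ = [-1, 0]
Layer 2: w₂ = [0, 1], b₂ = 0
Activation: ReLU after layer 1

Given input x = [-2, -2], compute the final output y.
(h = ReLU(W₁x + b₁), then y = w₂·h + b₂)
y = 0

Layer 1 pre-activation: z₁ = [-1, 0]
After ReLU: h = [0, 0]
Layer 2 output: y = 0×0 + 1×0 + 0 = 0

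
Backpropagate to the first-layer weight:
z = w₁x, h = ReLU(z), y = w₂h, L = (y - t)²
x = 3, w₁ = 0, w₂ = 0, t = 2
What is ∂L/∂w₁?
∂L/∂w₁ = 0

Forward pass:
z = w₁x = 0×3 = 0
h = ReLU(0) = 0
y = w₂h = 0×0 = 0

Backward pass:
∂L/∂y = 2(y - t) = 2(0 - 2) = -4
∂y/∂h = w₂ = 0
∂h/∂z = 0 (ReLU derivative)
∂z/∂w₁ = x = 3

∂L/∂w₁ = -4 × 0 × 0 × 3 = 0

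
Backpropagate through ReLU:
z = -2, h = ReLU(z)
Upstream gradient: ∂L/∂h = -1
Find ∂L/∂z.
∂L/∂z = 0

h = ReLU(-2) = 0
Since z < 0: ∂h/∂z = 0
∂L/∂z = ∂L/∂h · ∂h/∂z = -1 × 0 = 0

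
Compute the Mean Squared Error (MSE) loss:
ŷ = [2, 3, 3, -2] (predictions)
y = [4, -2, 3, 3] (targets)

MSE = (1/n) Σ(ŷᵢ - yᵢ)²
MSE = 13.5

MSE = (1/4)((2-4)² + (3--2)² + (3-3)² + (-2-3)²) = (1/4)(4 + 25 + 0 + 25) = 13.5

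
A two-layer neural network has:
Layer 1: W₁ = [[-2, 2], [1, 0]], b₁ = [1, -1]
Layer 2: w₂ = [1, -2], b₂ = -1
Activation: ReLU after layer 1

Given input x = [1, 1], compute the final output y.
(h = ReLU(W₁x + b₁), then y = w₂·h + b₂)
y = 0

Layer 1 pre-activation: z₁ = [1, 0]
After ReLU: h = [1, 0]
Layer 2 output: y = 1×1 + -2×0 + -1 = 0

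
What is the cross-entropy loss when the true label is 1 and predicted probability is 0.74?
L = 0.3011

L = -1·log(0.74) - 0·log(0.26) = -log(0.74) = 0.3011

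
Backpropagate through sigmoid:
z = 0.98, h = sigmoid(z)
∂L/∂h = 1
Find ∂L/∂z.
∂L/∂z = 0.1984

σ(0.98) = 0.7271
σ'(0.98) = σ(0.98)(1 - σ(0.98)) = 0.7271 × 0.2729 = 0.1984
∂L/∂z = ∂L/∂h · σ'(z) = 1 × 0.1984 = 0.1984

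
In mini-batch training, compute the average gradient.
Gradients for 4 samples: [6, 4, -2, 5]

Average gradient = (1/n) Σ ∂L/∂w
Average gradient = 3.25

Average = (1/4)(6 + 4 + -2 + 5) = 13/4 = 3.25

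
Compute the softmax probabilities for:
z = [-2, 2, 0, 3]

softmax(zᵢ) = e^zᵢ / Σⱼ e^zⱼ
p = [0.0047, 0.2583, 0.035, 0.702]

exp(z) = [0.1353, 7.389, 1, 20.09]
Sum = 28.61
p = [0.0047, 0.2583, 0.035, 0.702]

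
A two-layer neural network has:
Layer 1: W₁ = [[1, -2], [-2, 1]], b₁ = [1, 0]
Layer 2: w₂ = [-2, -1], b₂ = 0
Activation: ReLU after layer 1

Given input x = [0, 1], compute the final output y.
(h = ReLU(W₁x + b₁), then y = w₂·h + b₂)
y = -1

Layer 1 pre-activation: z₁ = [-1, 1]
After ReLU: h = [0, 1]
Layer 2 output: y = -2×0 + -1×1 + 0 = -1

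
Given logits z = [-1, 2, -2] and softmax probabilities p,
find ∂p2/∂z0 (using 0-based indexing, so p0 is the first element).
∂p2/∂z0 = -0.0007993

p = softmax(z) = [0.04661, 0.9362, 0.01715]
p2 = 0.01715, p0 = 0.04661

∂p2/∂z0 = -p2 × p0 = -0.01715 × 0.04661 = -0.0007993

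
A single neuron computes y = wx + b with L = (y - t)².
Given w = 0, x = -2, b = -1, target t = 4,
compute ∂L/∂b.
∂L/∂b = -10

y = wx + b = (0)(-2) + -1 = -1
∂L/∂y = 2(y - t) = 2(-1 - 4) = -10
∂y/∂b = 1
∂L/∂b = ∂L/∂y · ∂y/∂b = -10 × 1 = -10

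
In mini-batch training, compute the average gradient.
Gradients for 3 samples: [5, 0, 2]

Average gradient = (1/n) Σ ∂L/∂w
Average gradient = 2.333

Average = (1/3)(5 + 0 + 2) = 7/3 = 2.333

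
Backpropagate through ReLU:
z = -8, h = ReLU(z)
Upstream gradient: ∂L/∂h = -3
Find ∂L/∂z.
∂L/∂z = 0

h = ReLU(-8) = 0
Since z < 0: ∂h/∂z = 0
∂L/∂z = ∂L/∂h · ∂h/∂z = -3 × 0 = 0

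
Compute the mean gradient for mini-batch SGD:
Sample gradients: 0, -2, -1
Average gradient = -1

Average = (1/3)(0 + -2 + -1) = -3/3 = -1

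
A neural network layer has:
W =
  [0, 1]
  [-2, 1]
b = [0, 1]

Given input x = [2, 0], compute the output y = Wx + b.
y = [0, -3]

Wx = [0×2 + 1×0, -2×2 + 1×0]
   = [0, -4]
y = Wx + b = [0 + 0, -4 + 1] = [0, -3]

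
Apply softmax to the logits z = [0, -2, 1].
p = [0.2595, 0.0351, 0.7054]

exp(z) = [1, 0.1353, 2.718]
Sum = 3.854
p = [0.2595, 0.0351, 0.7054]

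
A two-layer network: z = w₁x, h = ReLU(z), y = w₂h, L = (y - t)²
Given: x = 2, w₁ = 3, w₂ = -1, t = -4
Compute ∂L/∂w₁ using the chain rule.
∂L/∂w₁ = 8

Forward pass:
z = w₁x = 3×2 = 6
h = ReLU(6) = 6
y = w₂h = -1×6 = -6

Backward pass:
∂L/∂y = 2(y - t) = 2(-6 - -4) = -4
∂y/∂h = w₂ = -1
∂h/∂z = 1 (ReLU derivative)
∂z/∂w₁ = x = 2

∂L/∂w₁ = -4 × -1 × 1 × 2 = 8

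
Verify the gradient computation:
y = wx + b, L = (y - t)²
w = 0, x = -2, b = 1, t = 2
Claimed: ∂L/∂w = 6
Incorrect

y = (0)(-2) + 1 = 1
∂L/∂y = 2(y - t) = 2(1 - 2) = -2
∂y/∂w = x = -2
∂L/∂w = -2 × -2 = 4

Claimed value: 6
Incorrect: The correct gradient is 4.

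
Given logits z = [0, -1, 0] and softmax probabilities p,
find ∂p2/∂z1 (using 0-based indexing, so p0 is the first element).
∂p2/∂z1 = -0.06561

p = softmax(z) = [0.4223, 0.1554, 0.4223]
p2 = 0.4223, p1 = 0.1554

∂p2/∂z1 = -p2 × p1 = -0.4223 × 0.1554 = -0.06561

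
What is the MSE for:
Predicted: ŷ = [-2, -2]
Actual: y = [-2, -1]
MSE = 0.5

MSE = (1/2)((-2--2)² + (-2--1)²) = (1/2)(0 + 1) = 0.5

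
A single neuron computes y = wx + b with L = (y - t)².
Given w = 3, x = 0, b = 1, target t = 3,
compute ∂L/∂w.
∂L/∂w = 0

y = wx + b = (3)(0) + 1 = 1
∂L/∂y = 2(y - t) = 2(1 - 3) = -4
∂y/∂w = x = 0
∂L/∂w = ∂L/∂y · ∂y/∂w = -4 × 0 = 0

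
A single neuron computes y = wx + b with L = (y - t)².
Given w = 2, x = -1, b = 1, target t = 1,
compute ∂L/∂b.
∂L/∂b = -4

y = wx + b = (2)(-1) + 1 = -1
∂L/∂y = 2(y - t) = 2(-1 - 1) = -4
∂y/∂b = 1
∂L/∂b = ∂L/∂y · ∂y/∂b = -4 × 1 = -4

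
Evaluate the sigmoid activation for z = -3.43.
0.03137

sigmoid(-3.43) = 1/(1 + e^(3.43)) = 1/(1 + 30.88) = 0.03137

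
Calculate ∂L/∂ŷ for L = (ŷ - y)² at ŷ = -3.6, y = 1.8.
∂L/∂ŷ = -10.8

∂L/∂ŷ = 2(ŷ - y) = 2(-3.6 - 1.8) = 2(-5.4) = -10.8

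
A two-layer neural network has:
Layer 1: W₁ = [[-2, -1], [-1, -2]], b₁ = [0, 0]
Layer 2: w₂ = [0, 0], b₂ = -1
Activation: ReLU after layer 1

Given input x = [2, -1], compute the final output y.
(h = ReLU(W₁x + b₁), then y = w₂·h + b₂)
y = -1

Layer 1 pre-activation: z₁ = [-3, 0]
After ReLU: h = [0, 0]
Layer 2 output: y = 0×0 + 0×0 + -1 = -1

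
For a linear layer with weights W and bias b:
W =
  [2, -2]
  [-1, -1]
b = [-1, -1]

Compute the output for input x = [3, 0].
y = [5, -4]

Wx = [2×3 + -2×0, -1×3 + -1×0]
   = [6, -3]
y = Wx + b = [6 + -1, -3 + -1] = [5, -4]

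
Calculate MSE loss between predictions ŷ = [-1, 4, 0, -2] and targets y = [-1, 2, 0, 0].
MSE = 2

MSE = (1/4)((-1--1)² + (4-2)² + (0-0)² + (-2-0)²) = (1/4)(0 + 4 + 0 + 4) = 2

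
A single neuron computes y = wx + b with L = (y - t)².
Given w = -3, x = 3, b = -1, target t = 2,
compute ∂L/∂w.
∂L/∂w = -72

y = wx + b = (-3)(3) + -1 = -10
∂L/∂y = 2(y - t) = 2(-10 - 2) = -24
∂y/∂w = x = 3
∂L/∂w = ∂L/∂y · ∂y/∂w = -24 × 3 = -72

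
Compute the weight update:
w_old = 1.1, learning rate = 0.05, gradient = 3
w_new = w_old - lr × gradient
w_new = 0.95

w_new = w - η·∂L/∂w = 1.1 - 0.05×(3) = 1.1 - (0.15) = 0.95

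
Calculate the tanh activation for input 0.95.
0.7398

tanh(0.95) = (e^(0.95) - e^(-0.95))/(e^(0.95) + e^(-0.95)) = 0.7398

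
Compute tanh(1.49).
0.9033

tanh(1.49) = (e^(1.49) - e^(-1.49))/(e^(1.49) + e^(-1.49)) = 0.9033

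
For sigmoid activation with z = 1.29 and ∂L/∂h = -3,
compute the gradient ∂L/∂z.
∂L/∂z = -0.5078

σ(1.29) = 0.7841
σ'(1.29) = σ(1.29)(1 - σ(1.29)) = 0.7841 × 0.2159 = 0.1693
∂L/∂z = ∂L/∂h · σ'(z) = -3 × 0.1693 = -0.5078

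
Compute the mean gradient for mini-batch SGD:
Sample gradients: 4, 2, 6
Average gradient = 4

Average = (1/3)(4 + 2 + 6) = 12/3 = 4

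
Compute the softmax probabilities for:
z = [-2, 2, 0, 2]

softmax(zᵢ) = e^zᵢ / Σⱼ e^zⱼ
p = [0.0085, 0.4643, 0.0628, 0.4643]

exp(z) = [0.1353, 7.389, 1, 7.389]
Sum = 15.91
p = [0.0085, 0.4643, 0.0628, 0.4643]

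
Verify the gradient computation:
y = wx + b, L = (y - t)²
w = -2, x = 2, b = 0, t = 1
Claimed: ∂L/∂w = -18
Incorrect

y = (-2)(2) + 0 = -4
∂L/∂y = 2(y - t) = 2(-4 - 1) = -10
∂y/∂w = x = 2
∂L/∂w = -10 × 2 = -20

Claimed value: -18
Incorrect: The correct gradient is -20.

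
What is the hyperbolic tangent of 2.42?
0.9843

tanh(2.42) = (e^(2.42) - e^(-2.42))/(e^(2.42) + e^(-2.42)) = 0.9843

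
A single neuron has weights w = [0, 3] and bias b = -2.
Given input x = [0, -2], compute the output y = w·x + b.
y = -8

y = (0)(0) + (3)(-2) + -2 = -8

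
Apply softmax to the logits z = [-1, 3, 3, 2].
p = [0.0077, 0.4191, 0.4191, 0.1542]

exp(z) = [0.3679, 20.09, 20.09, 7.389]
Sum = 47.93
p = [0.0077, 0.4191, 0.4191, 0.1542]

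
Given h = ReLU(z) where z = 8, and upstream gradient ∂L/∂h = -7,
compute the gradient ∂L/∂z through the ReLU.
∂L/∂z = -7

h = ReLU(8) = 8
Since z > 0: ∂h/∂z = 1
∂L/∂z = ∂L/∂h · ∂h/∂z = -7 × 1 = -7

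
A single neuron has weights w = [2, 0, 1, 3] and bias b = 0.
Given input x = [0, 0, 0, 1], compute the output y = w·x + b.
y = 3

y = (2)(0) + (0)(0) + (1)(0) + (3)(1) + 0 = 3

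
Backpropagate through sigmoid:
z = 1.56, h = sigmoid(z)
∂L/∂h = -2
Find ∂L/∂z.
∂L/∂z = -0.287

σ(1.56) = 0.8264
σ'(1.56) = σ(1.56)(1 - σ(1.56)) = 0.8264 × 0.1736 = 0.1435
∂L/∂z = ∂L/∂h · σ'(z) = -2 × 0.1435 = -0.287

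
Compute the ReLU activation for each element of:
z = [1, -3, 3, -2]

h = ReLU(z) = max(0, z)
h = [1, 0, 3, 0]

ReLU applied element-wise: max(0,1)=1, max(0,-3)=0, max(0,3)=3, max(0,-2)=0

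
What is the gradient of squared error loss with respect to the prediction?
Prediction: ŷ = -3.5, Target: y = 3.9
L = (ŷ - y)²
∂L/∂ŷ = -14.8

∂L/∂ŷ = 2(ŷ - y) = 2(-3.5 - 3.9) = 2(-7.4) = -14.8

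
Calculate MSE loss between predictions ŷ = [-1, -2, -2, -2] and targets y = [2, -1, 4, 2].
MSE = 15.5

MSE = (1/4)((-1-2)² + (-2--1)² + (-2-4)² + (-2-2)²) = (1/4)(9 + 1 + 36 + 16) = 15.5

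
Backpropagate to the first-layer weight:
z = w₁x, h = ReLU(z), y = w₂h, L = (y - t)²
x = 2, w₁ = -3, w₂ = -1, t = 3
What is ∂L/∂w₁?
∂L/∂w₁ = 0

Forward pass:
z = w₁x = -3×2 = -6
h = ReLU(-6) = 0
y = w₂h = -1×0 = 0

Backward pass:
∂L/∂y = 2(y - t) = 2(0 - 3) = -6
∂y/∂h = w₂ = -1
∂h/∂z = 0 (ReLU derivative)
∂z/∂w₁ = x = 2

∂L/∂w₁ = -6 × -1 × 0 × 2 = 0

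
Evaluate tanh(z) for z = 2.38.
0.983

tanh(2.38) = (e^(2.38) - e^(-2.38))/(e^(2.38) + e^(-2.38)) = 0.983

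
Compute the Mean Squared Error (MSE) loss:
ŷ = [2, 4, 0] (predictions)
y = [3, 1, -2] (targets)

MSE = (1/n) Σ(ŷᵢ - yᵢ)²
MSE = 4.667

MSE = (1/3)((2-3)² + (4-1)² + (0--2)²) = (1/3)(1 + 9 + 4) = 4.667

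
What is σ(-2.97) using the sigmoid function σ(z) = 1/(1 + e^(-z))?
0.0488

sigmoid(-2.97) = 1/(1 + e^(2.97)) = 1/(1 + 19.49) = 0.0488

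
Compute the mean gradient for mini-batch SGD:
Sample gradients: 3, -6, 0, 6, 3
Average gradient = 1.2

Average = (1/5)(3 + -6 + 0 + 6 + 3) = 6/5 = 1.2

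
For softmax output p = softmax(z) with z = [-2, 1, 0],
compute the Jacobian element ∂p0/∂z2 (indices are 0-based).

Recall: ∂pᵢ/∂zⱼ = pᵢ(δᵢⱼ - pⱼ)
∂p0/∂z2 = -0.009113

p = softmax(z) = [0.03512, 0.7054, 0.2595]
p0 = 0.03512, p2 = 0.2595

∂p0/∂z2 = -p0 × p2 = -0.03512 × 0.2595 = -0.009113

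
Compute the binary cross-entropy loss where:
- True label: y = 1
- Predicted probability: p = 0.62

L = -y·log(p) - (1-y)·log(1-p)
L = 0.478

L = -1·log(0.62) - 0·log(0.38) = -log(0.62) = 0.478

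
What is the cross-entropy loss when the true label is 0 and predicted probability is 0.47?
L = 0.6349

L = -0·log(0.47) - 1·log(0.53) = -log(0.53) = 0.6349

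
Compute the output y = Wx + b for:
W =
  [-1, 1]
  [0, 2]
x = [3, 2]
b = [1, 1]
y = [0, 5]

Wx = [-1×3 + 1×2, 0×3 + 2×2]
   = [-1, 4]
y = Wx + b = [-1 + 1, 4 + 1] = [0, 5]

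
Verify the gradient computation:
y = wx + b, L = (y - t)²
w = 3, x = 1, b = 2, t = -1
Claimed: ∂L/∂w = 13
Incorrect

y = (3)(1) + 2 = 5
∂L/∂y = 2(y - t) = 2(5 - -1) = 12
∂y/∂w = x = 1
∂L/∂w = 12 × 1 = 12

Claimed value: 13
Incorrect: The correct gradient is 12.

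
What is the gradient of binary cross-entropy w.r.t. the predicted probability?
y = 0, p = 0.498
∂L/∂p = 1.992

∂L/∂p = -y/p + (1-y)/(1-p) = 0 + 1/0.502 = 1.992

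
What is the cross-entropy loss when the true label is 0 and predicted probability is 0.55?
L = 0.7985

L = -0·log(0.55) - 1·log(0.45) = -log(0.45) = 0.7985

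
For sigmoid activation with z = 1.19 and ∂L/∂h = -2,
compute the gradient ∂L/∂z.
∂L/∂z = -0.3577

σ(1.19) = 0.7667
σ'(1.19) = σ(1.19)(1 - σ(1.19)) = 0.7667 × 0.2333 = 0.1788
∂L/∂z = ∂L/∂h · σ'(z) = -2 × 0.1788 = -0.3577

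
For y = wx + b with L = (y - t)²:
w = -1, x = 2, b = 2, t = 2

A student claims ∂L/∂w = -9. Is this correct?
Incorrect

y = (-1)(2) + 2 = 0
∂L/∂y = 2(y - t) = 2(0 - 2) = -4
∂y/∂w = x = 2
∂L/∂w = -4 × 2 = -8

Claimed value: -9
Incorrect: The correct gradient is -8.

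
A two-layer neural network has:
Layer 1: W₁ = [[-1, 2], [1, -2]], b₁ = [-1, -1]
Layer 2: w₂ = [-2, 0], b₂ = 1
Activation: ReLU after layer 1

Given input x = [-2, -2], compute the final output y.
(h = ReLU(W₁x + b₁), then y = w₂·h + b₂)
y = 1

Layer 1 pre-activation: z₁ = [-3, 1]
After ReLU: h = [0, 1]
Layer 2 output: y = -2×0 + 0×1 + 1 = 1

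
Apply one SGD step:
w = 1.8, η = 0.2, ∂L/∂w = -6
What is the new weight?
w_new = 3

w_new = w - η·∂L/∂w = 1.8 - 0.2×(-6) = 1.8 - (-1.2) = 3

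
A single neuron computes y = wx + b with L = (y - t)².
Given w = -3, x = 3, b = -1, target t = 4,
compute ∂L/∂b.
∂L/∂b = -28

y = wx + b = (-3)(3) + -1 = -10
∂L/∂y = 2(y - t) = 2(-10 - 4) = -28
∂y/∂b = 1
∂L/∂b = ∂L/∂y · ∂y/∂b = -28 × 1 = -28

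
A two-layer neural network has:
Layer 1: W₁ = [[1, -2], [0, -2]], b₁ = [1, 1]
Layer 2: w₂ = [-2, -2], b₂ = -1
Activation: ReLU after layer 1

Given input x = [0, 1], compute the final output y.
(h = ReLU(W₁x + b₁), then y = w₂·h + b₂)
y = -1

Layer 1 pre-activation: z₁ = [-1, -1]
After ReLU: h = [0, 0]
Layer 2 output: y = -2×0 + -2×0 + -1 = -1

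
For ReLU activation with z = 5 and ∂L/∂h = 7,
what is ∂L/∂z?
∂L/∂z = 7

h = ReLU(5) = 5
Since z > 0: ∂h/∂z = 1
∂L/∂z = ∂L/∂h · ∂h/∂z = 7 × 1 = 7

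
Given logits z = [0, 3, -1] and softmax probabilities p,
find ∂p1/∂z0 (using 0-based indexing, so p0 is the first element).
∂p1/∂z0 = -0.04364

p = softmax(z) = [0.04661, 0.9362, 0.01715]
p1 = 0.9362, p0 = 0.04661

∂p1/∂z0 = -p1 × p0 = -0.9362 × 0.04661 = -0.04364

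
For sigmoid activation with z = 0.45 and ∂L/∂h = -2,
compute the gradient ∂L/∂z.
∂L/∂z = -0.4755

σ(0.45) = 0.6106
σ'(0.45) = σ(0.45)(1 - σ(0.45)) = 0.6106 × 0.3894 = 0.2378
∂L/∂z = ∂L/∂h · σ'(z) = -2 × 0.2378 = -0.4755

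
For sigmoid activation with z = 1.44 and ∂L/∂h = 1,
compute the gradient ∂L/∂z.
∂L/∂z = 0.1549

σ(1.44) = 0.8085
σ'(1.44) = σ(1.44)(1 - σ(1.44)) = 0.8085 × 0.1915 = 0.1549
∂L/∂z = ∂L/∂h · σ'(z) = 1 × 0.1549 = 0.1549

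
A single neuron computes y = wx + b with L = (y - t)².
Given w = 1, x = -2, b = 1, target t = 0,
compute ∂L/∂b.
∂L/∂b = -2

y = wx + b = (1)(-2) + 1 = -1
∂L/∂y = 2(y - t) = 2(-1 - 0) = -2
∂y/∂b = 1
∂L/∂b = ∂L/∂y · ∂y/∂b = -2 × 1 = -2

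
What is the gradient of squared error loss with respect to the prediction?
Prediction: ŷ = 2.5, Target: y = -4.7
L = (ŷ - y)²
∂L/∂ŷ = 14.4

∂L/∂ŷ = 2(ŷ - y) = 2(2.5 - -4.7) = 2(7.2) = 14.4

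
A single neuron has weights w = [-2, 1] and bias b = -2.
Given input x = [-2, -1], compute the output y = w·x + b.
y = 1

y = (-2)(-2) + (1)(-1) + -2 = 1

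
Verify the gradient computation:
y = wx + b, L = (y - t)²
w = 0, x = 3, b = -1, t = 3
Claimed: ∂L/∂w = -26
Incorrect

y = (0)(3) + -1 = -1
∂L/∂y = 2(y - t) = 2(-1 - 3) = -8
∂y/∂w = x = 3
∂L/∂w = -8 × 3 = -24

Claimed value: -26
Incorrect: The correct gradient is -24.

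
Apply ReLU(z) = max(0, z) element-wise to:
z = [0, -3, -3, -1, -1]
h = [0, 0, 0, 0, 0]

ReLU applied element-wise: max(0,0)=0, max(0,-3)=0, max(0,-3)=0, max(0,-1)=0, max(0,-1)=0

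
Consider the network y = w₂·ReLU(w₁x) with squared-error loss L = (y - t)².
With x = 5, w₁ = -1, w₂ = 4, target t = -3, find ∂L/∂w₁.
∂L/∂w₁ = 0

Forward pass:
z = w₁x = -1×5 = -5
h = ReLU(-5) = 0
y = w₂h = 4×0 = 0

Backward pass:
∂L/∂y = 2(y - t) = 2(0 - -3) = 6
∂y/∂h = w₂ = 4
∂h/∂z = 0 (ReLU derivative)
∂z/∂w₁ = x = 5

∂L/∂w₁ = 6 × 4 × 0 × 5 = 0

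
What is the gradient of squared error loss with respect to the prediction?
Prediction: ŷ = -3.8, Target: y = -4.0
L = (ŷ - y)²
∂L/∂ŷ = 0.4

∂L/∂ŷ = 2(ŷ - y) = 2(-3.8 - -4.0) = 2(0.2) = 0.4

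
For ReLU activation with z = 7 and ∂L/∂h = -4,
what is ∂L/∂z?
∂L/∂z = -4

h = ReLU(7) = 7
Since z > 0: ∂h/∂z = 1
∂L/∂z = ∂L/∂h · ∂h/∂z = -4 × 1 = -4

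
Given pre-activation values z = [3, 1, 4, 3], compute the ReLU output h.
h = [3, 1, 4, 3]

ReLU applied element-wise: max(0,3)=3, max(0,1)=1, max(0,4)=4, max(0,3)=3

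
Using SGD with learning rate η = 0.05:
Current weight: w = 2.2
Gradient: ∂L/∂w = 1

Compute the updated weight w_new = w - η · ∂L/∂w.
w_new = 2.15

w_new = w - η·∂L/∂w = 2.2 - 0.05×(1) = 2.2 - (0.05) = 2.15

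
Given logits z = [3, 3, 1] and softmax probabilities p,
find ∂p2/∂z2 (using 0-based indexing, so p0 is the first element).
∂p2/∂z2 = 0.05936

p = softmax(z) = [0.4683, 0.4683, 0.06338]
p2 = 0.06338

∂p2/∂z2 = p2(1 - p2) = 0.06338 × (1 - 0.06338) = 0.05936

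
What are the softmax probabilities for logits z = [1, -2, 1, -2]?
p = [0.4763, 0.0237, 0.4763, 0.0237]

exp(z) = [2.718, 0.1353, 2.718, 0.1353]
Sum = 5.707
p = [0.4763, 0.0237, 0.4763, 0.0237]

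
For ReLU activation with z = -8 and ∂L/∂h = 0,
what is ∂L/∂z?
∂L/∂z = 0

h = ReLU(-8) = 0
Since z < 0: ∂h/∂z = 0
∂L/∂z = ∂L/∂h · ∂h/∂z = 0 × 0 = 0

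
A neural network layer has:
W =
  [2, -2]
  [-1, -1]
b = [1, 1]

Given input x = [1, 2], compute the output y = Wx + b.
y = [-1, -2]

Wx = [2×1 + -2×2, -1×1 + -1×2]
   = [-2, -3]
y = Wx + b = [-2 + 1, -3 + 1] = [-1, -2]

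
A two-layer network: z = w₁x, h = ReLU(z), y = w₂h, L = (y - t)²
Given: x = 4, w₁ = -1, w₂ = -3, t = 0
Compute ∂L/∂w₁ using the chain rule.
∂L/∂w₁ = 0

Forward pass:
z = w₁x = -1×4 = -4
h = ReLU(-4) = 0
y = w₂h = -3×0 = 0

Backward pass:
∂L/∂y = 2(y - t) = 2(0 - 0) = 0
∂y/∂h = w₂ = -3
∂h/∂z = 0 (ReLU derivative)
∂z/∂w₁ = x = 4

∂L/∂w₁ = 0 × -3 × 0 × 4 = 0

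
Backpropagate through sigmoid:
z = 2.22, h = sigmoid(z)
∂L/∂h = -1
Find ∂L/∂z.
∂L/∂z = -0.08837

σ(2.22) = 0.902
σ'(2.22) = σ(2.22)(1 - σ(2.22)) = 0.902 × 0.09797 = 0.08837
∂L/∂z = ∂L/∂h · σ'(z) = -1 × 0.08837 = -0.08837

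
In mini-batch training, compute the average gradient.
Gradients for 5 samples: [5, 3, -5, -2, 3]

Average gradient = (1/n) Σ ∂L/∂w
Average gradient = 0.8

Average = (1/5)(5 + 3 + -5 + -2 + 3) = 4/5 = 0.8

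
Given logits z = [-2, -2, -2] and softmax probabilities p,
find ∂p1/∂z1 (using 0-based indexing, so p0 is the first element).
∂p1/∂z1 = 0.2222

p = softmax(z) = [0.3333, 0.3333, 0.3333]
p1 = 0.3333

∂p1/∂z1 = p1(1 - p1) = 0.3333 × (1 - 0.3333) = 0.2222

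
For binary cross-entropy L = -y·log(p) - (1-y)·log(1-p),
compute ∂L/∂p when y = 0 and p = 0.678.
∂L/∂p = 3.106

∂L/∂p = -y/p + (1-y)/(1-p) = 0 + 1/0.322 = 3.106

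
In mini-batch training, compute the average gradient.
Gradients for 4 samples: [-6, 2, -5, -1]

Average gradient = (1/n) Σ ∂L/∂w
Average gradient = -2.5

Average = (1/4)(-6 + 2 + -5 + -1) = -10/4 = -2.5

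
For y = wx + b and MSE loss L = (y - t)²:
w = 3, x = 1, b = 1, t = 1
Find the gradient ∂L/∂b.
∂L/∂b = 6

y = wx + b = (3)(1) + 1 = 4
∂L/∂y = 2(y - t) = 2(4 - 1) = 6
∂y/∂b = 1
∂L/∂b = ∂L/∂y · ∂y/∂b = 6 × 1 = 6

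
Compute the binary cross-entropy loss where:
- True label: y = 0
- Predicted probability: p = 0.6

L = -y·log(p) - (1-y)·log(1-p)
L = 0.9163

L = -0·log(0.6) - 1·log(0.4) = -log(0.4) = 0.9163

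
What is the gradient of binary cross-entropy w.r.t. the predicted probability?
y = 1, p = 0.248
∂L/∂p = -4.032

∂L/∂p = -y/p + (1-y)/(1-p) = -1/0.248 + 0 = -4.032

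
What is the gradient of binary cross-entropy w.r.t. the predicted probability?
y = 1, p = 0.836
∂L/∂p = -1.196

∂L/∂p = -y/p + (1-y)/(1-p) = -1/0.836 + 0 = -1.196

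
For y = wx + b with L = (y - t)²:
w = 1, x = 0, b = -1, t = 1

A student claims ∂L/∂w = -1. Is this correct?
Incorrect

y = (1)(0) + -1 = -1
∂L/∂y = 2(y - t) = 2(-1 - 1) = -4
∂y/∂w = x = 0
∂L/∂w = -4 × 0 = 0

Claimed value: -1
Incorrect: The correct gradient is 0.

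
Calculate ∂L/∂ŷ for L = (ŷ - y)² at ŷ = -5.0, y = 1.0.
∂L/∂ŷ = -12.0

∂L/∂ŷ = 2(ŷ - y) = 2(-5.0 - 1.0) = 2(-6.0) = -12.0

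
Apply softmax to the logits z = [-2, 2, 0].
p = [0.0159, 0.8668, 0.1173]

exp(z) = [0.1353, 7.389, 1]
Sum = 8.524
p = [0.0159, 0.8668, 0.1173]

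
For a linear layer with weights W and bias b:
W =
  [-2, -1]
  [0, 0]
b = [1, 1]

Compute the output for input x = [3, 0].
y = [-5, 1]

Wx = [-2×3 + -1×0, 0×3 + 0×0]
   = [-6, 0]
y = Wx + b = [-6 + 1, 0 + 1] = [-5, 1]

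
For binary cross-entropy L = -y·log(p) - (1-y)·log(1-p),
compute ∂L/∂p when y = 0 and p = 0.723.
∂L/∂p = 3.61

∂L/∂p = -y/p + (1-y)/(1-p) = 0 + 1/0.277 = 3.61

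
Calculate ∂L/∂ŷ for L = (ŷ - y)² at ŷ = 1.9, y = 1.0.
∂L/∂ŷ = 1.8

∂L/∂ŷ = 2(ŷ - y) = 2(1.9 - 1.0) = 2(0.9) = 1.8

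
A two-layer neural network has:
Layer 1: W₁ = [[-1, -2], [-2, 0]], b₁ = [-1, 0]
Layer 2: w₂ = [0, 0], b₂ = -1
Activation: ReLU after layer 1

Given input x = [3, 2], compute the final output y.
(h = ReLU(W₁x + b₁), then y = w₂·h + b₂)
y = -1

Layer 1 pre-activation: z₁ = [-8, -6]
After ReLU: h = [0, 0]
Layer 2 output: y = 0×0 + 0×0 + -1 = -1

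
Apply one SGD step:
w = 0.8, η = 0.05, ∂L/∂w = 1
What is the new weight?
w_new = 0.75

w_new = w - η·∂L/∂w = 0.8 - 0.05×(1) = 0.8 - (0.05) = 0.75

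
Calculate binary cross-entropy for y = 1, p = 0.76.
L = 0.2744

L = -1·log(0.76) - 0·log(0.24) = -log(0.76) = 0.2744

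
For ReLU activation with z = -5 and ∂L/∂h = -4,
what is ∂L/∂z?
∂L/∂z = 0

h = ReLU(-5) = 0
Since z < 0: ∂h/∂z = 0
∂L/∂z = ∂L/∂h · ∂h/∂z = -4 × 0 = 0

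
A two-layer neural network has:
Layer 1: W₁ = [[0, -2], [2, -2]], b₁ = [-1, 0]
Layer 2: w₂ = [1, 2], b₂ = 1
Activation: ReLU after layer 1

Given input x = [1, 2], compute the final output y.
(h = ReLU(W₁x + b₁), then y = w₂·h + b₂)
y = 1

Layer 1 pre-activation: z₁ = [-5, -2]
After ReLU: h = [0, 0]
Layer 2 output: y = 1×0 + 2×0 + 1 = 1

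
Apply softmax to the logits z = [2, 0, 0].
p = [0.787, 0.1065, 0.1065]

exp(z) = [7.389, 1, 1]
Sum = 9.389
p = [0.787, 0.1065, 0.1065]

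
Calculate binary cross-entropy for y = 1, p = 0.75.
L = 0.2877

L = -1·log(0.75) - 0·log(0.25) = -log(0.75) = 0.2877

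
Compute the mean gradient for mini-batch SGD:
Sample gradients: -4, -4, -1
Average gradient = -3

Average = (1/3)(-4 + -4 + -1) = -9/3 = -3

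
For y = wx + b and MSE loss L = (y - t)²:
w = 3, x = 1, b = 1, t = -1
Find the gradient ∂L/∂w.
∂L/∂w = 10

y = wx + b = (3)(1) + 1 = 4
∂L/∂y = 2(y - t) = 2(4 - -1) = 10
∂y/∂w = x = 1
∂L/∂w = ∂L/∂y · ∂y/∂w = 10 × 1 = 10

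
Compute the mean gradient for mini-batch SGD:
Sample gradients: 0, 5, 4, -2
Average gradient = 1.75

Average = (1/4)(0 + 5 + 4 + -2) = 7/4 = 1.75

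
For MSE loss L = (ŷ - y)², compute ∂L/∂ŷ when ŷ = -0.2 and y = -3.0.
∂L/∂ŷ = 5.6

∂L/∂ŷ = 2(ŷ - y) = 2(-0.2 - -3.0) = 2(2.8) = 5.6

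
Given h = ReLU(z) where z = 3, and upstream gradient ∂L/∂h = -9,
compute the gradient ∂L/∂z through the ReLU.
∂L/∂z = -9

h = ReLU(3) = 3
Since z > 0: ∂h/∂z = 1
∂L/∂z = ∂L/∂h · ∂h/∂z = -9 × 1 = -9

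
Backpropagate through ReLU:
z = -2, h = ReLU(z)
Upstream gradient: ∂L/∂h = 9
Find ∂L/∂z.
∂L/∂z = 0

h = ReLU(-2) = 0
Since z < 0: ∂h/∂z = 0
∂L/∂z = ∂L/∂h · ∂h/∂z = 9 × 0 = 0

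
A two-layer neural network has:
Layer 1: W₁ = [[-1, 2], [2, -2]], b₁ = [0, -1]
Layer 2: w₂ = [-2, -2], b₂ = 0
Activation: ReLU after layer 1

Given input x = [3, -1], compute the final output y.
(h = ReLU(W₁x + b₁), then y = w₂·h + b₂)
y = -14

Layer 1 pre-activation: z₁ = [-5, 7]
After ReLU: h = [0, 7]
Layer 2 output: y = -2×0 + -2×7 + 0 = -14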